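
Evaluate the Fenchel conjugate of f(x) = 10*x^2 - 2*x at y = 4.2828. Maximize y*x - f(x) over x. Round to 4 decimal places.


f*(y) = sup_x {y*x - a*x^2 - b*x} = sup_x {(y-b)*x - a*x^2}
FOC: (y - b) - 2a*x = 0 => x* = (y - b)/(2a)
x* = (4.2828 + 2)/(2*10) = 0.3141
f*(4.2828) = (y-b)^2/(4a) = (4.2828 + 2)^2/(4*10)
= 39.4736/40 = 0.9868


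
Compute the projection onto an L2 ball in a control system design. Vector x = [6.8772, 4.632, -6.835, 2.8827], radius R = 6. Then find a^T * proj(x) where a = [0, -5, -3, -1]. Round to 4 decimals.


Step 1: Compute ||x|| (intermediates to 6 decimals).
||x|| = sqrt(6.8772^2 + 4.632^2 + (-6.835)^2 + 2.8827^2) = 11.125578
Step 2: Project.
Since ||x|| > R, scale = R/||x|| = 6/11.125578 = 0.539298, proj(x) = scale * x
proj(x) = [3.70886, 2.498028, -3.686102, 1.554634]
Step 3: Dot product.
a^T * proj(x) = 0*3.70886 - 5*2.498028 - 3*(-3.686102) - 1*1.554634 = -2.9865


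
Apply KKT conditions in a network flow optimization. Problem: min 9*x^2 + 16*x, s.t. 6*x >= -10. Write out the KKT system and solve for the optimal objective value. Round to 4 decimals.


Step 1: Try lambda = 0 (constraint inactive).
Stationarity: 2*9*x + 16 = 0
x* = -16/(2*9) = -8/9 = -0.8889 (rounded; the exact value -8/9 is used below)
Check constraint: 6*-0.8889 = -5.3334 >= -10 -- satisfied.
Step 2: Compute optimal value.
f(x*) = 9*(-8/9)^2 + 16*(-8/9) = -7.1111


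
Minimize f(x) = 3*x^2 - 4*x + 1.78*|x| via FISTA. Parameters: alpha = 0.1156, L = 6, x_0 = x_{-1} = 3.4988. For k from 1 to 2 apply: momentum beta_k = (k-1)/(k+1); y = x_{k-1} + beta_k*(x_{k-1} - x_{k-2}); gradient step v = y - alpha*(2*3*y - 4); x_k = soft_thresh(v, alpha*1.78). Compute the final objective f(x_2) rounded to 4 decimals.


FISTA on f(x) = 3*x^2 - 4*x + 1.78*|x|
L = 6, alpha = 0.1156
Iteration 1: beta = 0.0, y = 3.4988 + 0.0*(3.4988 - 3.4988) = 3.4988
  grad(y) = 16.9928, v = y - alpha*grad = 1.5344
  prox(v) = soft_thresh(1.5344, 0.2058) = 1.3287
Iteration 2: beta = 0.3333, y = 1.3287 + 0.3333*(1.3287 - 3.4988) = 0.6053
  grad(y) = -0.3683, v = y - alpha*grad = 0.6479
  prox(v) = soft_thresh(0.6479, 0.2058) = 0.4421
f(x_2) = 3*0.4421^2 - 4*0.4421 + 1.78*|0.4421| = -0.3951


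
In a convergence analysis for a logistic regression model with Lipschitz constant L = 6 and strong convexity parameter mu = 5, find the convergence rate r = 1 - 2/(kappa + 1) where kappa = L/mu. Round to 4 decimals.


Step 1: Compute the condition number.
kappa = L/mu = 6/5 = 1.2
Step 2: Compute the convergence rate.
r = 1 - 2/(kappa + 1) = 1 - 2*mu/(L + mu) = (L - mu)/(L + mu) = 1/11 = 0.0909


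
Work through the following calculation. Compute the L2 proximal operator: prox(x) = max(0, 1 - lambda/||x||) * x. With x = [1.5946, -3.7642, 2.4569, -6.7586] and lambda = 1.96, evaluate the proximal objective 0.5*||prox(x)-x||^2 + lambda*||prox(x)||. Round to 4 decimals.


Step 1: Compute ||x||.
||x|| = 8.2721
Step 2: Compute scaling factor.
scale = max(0, 1 - 1.96/8.2721) = 0.7631
Step 3: prox(x) = [1.2168, -2.8723, 1.8748, -5.1572]
||prox(x)|| = 6.3121
Step 4: Proximal objective.
0.5*||prox-x||^2 = 1.9208
lambda*||prox|| = 12.3717
Total = 14.2924


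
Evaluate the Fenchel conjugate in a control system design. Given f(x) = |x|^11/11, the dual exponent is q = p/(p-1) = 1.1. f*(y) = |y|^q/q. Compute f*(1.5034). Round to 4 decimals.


The conjugate exponent q satisfies 1/p + 1/q = 1.
p = 11, so q = 11/(11 - 1) = 1.1
|y|^q = 1.5034^1.1 = 1.566
f*(1.5034) = 1.566 / 1.1 = 1.4236


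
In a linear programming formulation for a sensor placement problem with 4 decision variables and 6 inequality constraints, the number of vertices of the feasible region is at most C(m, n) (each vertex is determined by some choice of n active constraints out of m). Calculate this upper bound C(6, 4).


Each vertex corresponds to some choice of n active constraints out of m, so the number of vertices is at most C(m, n) = m! / (n!(m-n)!).
m = 6, n = 4
Numerator: 6 * 5 * 4 * 3
Denominator: 4! = 24
C(6, 4) = 15


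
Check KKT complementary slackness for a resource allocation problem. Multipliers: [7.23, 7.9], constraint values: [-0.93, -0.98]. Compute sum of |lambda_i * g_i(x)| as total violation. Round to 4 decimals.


KKT complementary slackness check:
lambda_1 * g_1 = 7.23 * -0.93 = -6.7239
lambda_2 * g_2 = 7.9 * -0.98 = -7.742
Total violation = 6.7239 + 7.742 = 14.4659


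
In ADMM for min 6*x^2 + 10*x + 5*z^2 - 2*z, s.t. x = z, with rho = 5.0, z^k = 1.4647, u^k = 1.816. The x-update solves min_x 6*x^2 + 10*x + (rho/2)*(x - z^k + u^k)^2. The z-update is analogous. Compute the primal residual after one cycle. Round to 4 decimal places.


ADMM iteration with rho = 5.0, z^k = 1.4647, u^k = 1.816
Step 1: x-update.
Minimize 6*x^2 + 10*x + (5.0/2)*(x - 1.4647 + 1.816)^2
FOC: (2*6 + 5.0)*x = -10 + 5.0*(1.4647 - 1.816)
x^{k+1} = -0.6916
Step 2: z-update.
Minimize 5*z^2 - 2*z + (5.0/2)*(-0.6916 - z + 1.816)^2
FOC: (2*5 + 5.0)*z = 2 + 5.0*(-0.6916 + 1.816)
z^{k+1} = 0.5081
Step 3: u-update.
u^{k+1} = 1.816 - 0.6916 - 0.5081 = 0.6163
Step 4: Primal residual = |-0.6916 - 0.5081| = 1.1997


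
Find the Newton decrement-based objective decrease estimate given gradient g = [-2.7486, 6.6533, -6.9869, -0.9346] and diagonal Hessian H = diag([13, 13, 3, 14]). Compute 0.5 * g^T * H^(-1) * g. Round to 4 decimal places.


Step 1: H is diagonal, so H^(-1) * g = [-0.2114, 0.5118, -2.329, -0.0668].
Step 2: g^T H^(-1) g = sum_i g_i^2 / H_ii
  = (-2.7486)^2/13 + (6.6533)^2/13 + (-6.9869)^2/3 + (-0.9346)^2/14
  = 0.5811 + 3.4051 + 16.2723 + 0.0624 = 20.3209
Step 3: Objective decrease = 0.5 * g^T H^(-1) g = 10.1604


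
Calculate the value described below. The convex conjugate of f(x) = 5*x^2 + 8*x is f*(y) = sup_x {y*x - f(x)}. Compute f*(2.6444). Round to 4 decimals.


f*(y) = sup_x {y*x - a*x^2 - b*x} = sup_x {(y-b)*x - a*x^2}
FOC: (y - b) - 2a*x = 0 => x* = (y - b)/(2a)
x* = (2.6444 - 8)/(2*5) = -0.5356
f*(2.6444) = (y-b)^2/(4a) = (2.6444 - 8)^2/(4*5)
= 28.6825/20 = 1.4341


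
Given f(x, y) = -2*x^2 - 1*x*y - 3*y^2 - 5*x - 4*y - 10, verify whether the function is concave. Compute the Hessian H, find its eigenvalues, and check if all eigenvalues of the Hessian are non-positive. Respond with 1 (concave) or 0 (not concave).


The Hessian of f(x,y) = -2*x^2 - 1*x*y - 3*y^2 - 5*x - 4*y - 10 is:
H = [[-4, -1], [-1, -6]]
Trace = -4 - 6 = -10
Determinant = -4*-6 - (-1)^2 = 23
Discriminant = (-10)^2 - 4*23 = 8.0
Eigenvalues: lambda_1 = -6.4142, lambda_2 = -3.5858
The function is concave.

1


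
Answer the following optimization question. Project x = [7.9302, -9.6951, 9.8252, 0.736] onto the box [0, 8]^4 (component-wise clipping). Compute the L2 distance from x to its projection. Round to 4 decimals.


Project each component onto [0, 8].
clip(7.9302) = 7.9302, clip(-9.6951) = 0.0, clip(9.8252) = 8.0, clip(0.736) = 0.736
Projection = [7.9302, 0.0, 8.0, 0.736]
Squared diffs: [0.0, 93.995, 3.3314, 0.0]
Distance = sqrt(97.3264) = 9.8654


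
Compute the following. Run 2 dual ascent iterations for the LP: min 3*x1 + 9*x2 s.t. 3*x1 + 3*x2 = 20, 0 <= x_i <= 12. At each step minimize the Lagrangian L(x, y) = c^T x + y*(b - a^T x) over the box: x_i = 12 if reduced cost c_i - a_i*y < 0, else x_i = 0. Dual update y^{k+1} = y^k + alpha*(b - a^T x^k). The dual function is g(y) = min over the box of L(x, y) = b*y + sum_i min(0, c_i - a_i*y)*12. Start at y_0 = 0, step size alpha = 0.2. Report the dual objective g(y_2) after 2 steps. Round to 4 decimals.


Dual ascent for LP: min 3*x1 + 9*x2, 3*x1 + 3*x2 = 20, 0 <= x_i <= 12
Step 1: y^k = 0.0, reduced costs: (3.0, 9.0)
  x^k = (0.0, 0.0), subgradient = b - a^T x = 20.0
  y^{k+1} = 0.0 + 0.2*20.0 = 4.0
Step 2: y^k = 4.0, reduced costs: (-9.0, -3.0)
  x^k = (12.0, 12.0), subgradient = b - a^T x = -52.0
  y^{k+1} = 4.0 + 0.2*-52.0 = -6.4
Dual objective at y_2 = -6.4: reduced costs (22.2, 28.2), box minimizer x = (0.0, 0.0)
g(y_2) = b*y + (c1 - a1*y)*x1 + (c2 - a2*y)*x2 = 20*(-6.4) + 22.2*0.0 + 28.2*0.0 = -128.0 + 0.0 + 0.0 = -128.0


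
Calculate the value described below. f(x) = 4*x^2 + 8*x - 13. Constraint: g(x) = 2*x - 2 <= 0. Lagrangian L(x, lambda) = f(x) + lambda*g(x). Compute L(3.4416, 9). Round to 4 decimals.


Step 1: Evaluate f(x).
f(3.4416) = 4*3.4416^2 + 8*3.4416 - 13 = 61.9112
Step 2: Evaluate g(x).
g(3.4416) = 2*3.4416 - 2 = 4.8832
Step 3: Compute Lagrangian.
L = 61.9112 + 9*4.8832 = 105.86


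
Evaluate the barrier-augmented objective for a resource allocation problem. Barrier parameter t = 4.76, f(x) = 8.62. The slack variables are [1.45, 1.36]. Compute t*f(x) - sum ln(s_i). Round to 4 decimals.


Step 1: Compute log-barrier.
ln values: [0.3716, 0.3075]
phi = -(0.3716 + 0.3075) = -0.679
Step 2: Compute augmented objective.
t*f(x) = 4.76*8.62 = 41.0312
Total = 41.0312 - 0.679 = 40.3522


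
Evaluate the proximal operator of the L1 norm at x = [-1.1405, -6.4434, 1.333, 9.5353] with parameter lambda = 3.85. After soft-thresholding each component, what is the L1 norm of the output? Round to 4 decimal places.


Soft-thresholding with lambda = 3.85:
prox(-1.1405) = sign(-1.1405)*max(|-1.1405| - 3.85, 0) = 0.0
prox(-6.4434) = sign(-6.4434)*max(|-6.4434| - 3.85, 0) = -2.5934
prox(1.333) = sign(1.333)*max(|1.333| - 3.85, 0) = 0.0
prox(9.5353) = sign(9.5353)*max(|9.5353| - 3.85, 0) = 5.6853
prox(x) = [0.0, -2.5934, 0.0, 5.6853]
||prox(x)||_1 = 0.0 + 2.5934 + 0.0 + 5.6853 = 8.2787


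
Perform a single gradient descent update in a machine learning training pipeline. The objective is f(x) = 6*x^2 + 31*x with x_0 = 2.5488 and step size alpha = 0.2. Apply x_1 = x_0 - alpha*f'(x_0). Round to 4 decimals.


We compute the gradient at x_0 and apply the update.
f'(x) = 12*x + 31
f'(2.5488) = 12*2.5488 + 31 = 61.5856
x_1 = 2.5488 - 0.2*61.5856 = -9.7683


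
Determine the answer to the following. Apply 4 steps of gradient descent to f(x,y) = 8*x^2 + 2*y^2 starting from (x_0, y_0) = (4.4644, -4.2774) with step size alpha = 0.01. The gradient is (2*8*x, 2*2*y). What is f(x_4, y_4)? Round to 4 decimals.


Gradient descent on f(x,y) = 8*x^2 + 2*y^2.
Starting point: (4.4644, -4.2774), alpha = 0.01
Step 1: grad_x = 2*8*4.4644 = 71.4304, grad_y = 2*2*-4.2774 = -17.1096
  x_1 = 4.4644 - 0.01*71.4304 = 3.7501
  y_1 = -4.2774 - 0.01*-17.1096 = -4.1063
Step 2: grad_x = 2*8*3.7501 = 60.0015, grad_y = 2*2*-4.1063 = -16.4252
  x_2 = 3.7501 - 0.01*60.0015 = 3.1501
  y_2 = -4.1063 - 0.01*-16.4252 = -3.9421
Step 3: grad_x = 2*8*3.1501 = 50.4013, grad_y = 2*2*-3.9421 = -15.7682
  x_3 = 3.1501 - 0.01*50.4013 = 2.6461
  y_3 = -3.9421 - 0.01*-15.7682 = -3.7844
Step 4: grad_x = 2*8*2.6461 = 42.3371, grad_y = 2*2*-3.7844 = -15.1375
  x_4 = 2.6461 - 0.01*42.3371 = 2.2227
  y_4 = -3.7844 - 0.01*-15.1375 = -3.633
f(2.2227, -3.633) = 8*2.2227^2 + 2*(-3.633)^2 = 65.9204


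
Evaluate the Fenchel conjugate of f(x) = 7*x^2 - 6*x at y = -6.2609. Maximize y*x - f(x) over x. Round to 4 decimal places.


f*(y) = sup_x {y*x - a*x^2 - b*x} = sup_x {(y-b)*x - a*x^2}
FOC: (y - b) - 2a*x = 0 => x* = (y - b)/(2a)
x* = (-6.2609 + 6)/(2*7) = -0.0186
f*(-6.2609) = (y-b)^2/(4a) = (-6.2609 + 6)^2/(4*7)
= 0.0681/28 = 0.0024


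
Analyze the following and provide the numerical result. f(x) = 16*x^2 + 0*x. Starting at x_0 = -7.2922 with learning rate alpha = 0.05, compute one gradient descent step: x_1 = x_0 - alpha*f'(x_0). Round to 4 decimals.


We compute the gradient at x_0 and apply the update.
f'(x) = 32*x + 0
f'(-7.2922) = 32*-7.2922 + 0 = -233.3504
x_1 = -7.2922 - 0.05*-233.3504 = 4.3753


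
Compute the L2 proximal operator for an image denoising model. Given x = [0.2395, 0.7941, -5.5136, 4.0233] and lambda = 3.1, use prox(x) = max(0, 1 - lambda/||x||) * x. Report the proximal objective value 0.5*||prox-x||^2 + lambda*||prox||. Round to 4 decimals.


Step 1: Compute ||x||.
||x|| = 6.8757
Step 2: Compute scaling factor.
scale = max(0, 1 - 3.1/6.8757) = 0.5491
Step 3: prox(x) = [0.1315, 0.4361, -3.0277, 2.2093]
||prox(x)|| = 3.7757
Step 4: Proximal objective.
0.5*||prox-x||^2 = 4.805
lambda*||prox|| = 11.7047
Total = 16.5095


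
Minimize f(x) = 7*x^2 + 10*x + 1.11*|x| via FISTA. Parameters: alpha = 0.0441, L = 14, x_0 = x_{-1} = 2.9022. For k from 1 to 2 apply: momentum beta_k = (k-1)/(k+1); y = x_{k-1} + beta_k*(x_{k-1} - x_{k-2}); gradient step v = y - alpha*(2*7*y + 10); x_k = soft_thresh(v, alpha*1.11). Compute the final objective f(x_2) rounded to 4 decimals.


FISTA on f(x) = 7*x^2 + 10*x + 1.11*|x|
L = 14, alpha = 0.0441
Iteration 1: beta = 0.0, y = 2.9022 + 0.0*(2.9022 - 2.9022) = 2.9022
  grad(y) = 50.6308, v = y - alpha*grad = 0.6694
  prox(v) = soft_thresh(0.6694, 0.049) = 0.6204
Iteration 2: beta = 0.3333, y = 0.6204 + 0.3333*(0.6204 - 2.9022) = -0.1402
  grad(y) = 8.0378, v = y - alpha*grad = -0.4946
  prox(v) = soft_thresh(-0.4946, 0.049) = -0.4457
f(x_2) = 7*(-0.4457)^2 + 10*(-0.4457) + 1.11*|-0.4457| = -2.5717


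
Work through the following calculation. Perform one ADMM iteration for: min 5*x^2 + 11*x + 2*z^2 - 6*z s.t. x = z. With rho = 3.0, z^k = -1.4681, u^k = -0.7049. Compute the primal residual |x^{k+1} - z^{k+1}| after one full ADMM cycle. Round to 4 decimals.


ADMM iteration with rho = 3.0, z^k = -1.4681, u^k = -0.7049
Step 1: x-update.
Minimize 5*x^2 + 11*x + (3.0/2)*(x + 1.4681 - 0.7049)^2
FOC: (2*5 + 3.0)*x = -11 + 3.0*(-1.4681 + 0.7049)
x^{k+1} = -1.0223
Step 2: z-update.
Minimize 2*z^2 - 6*z + (3.0/2)*(-1.0223 - z - 0.7049)^2
FOC: (2*2 + 3.0)*z = 6 + 3.0*(-1.0223 - 0.7049)
z^{k+1} = 0.1169
Step 3: u-update.
u^{k+1} = -0.7049 - 1.0223 - 0.1169 = -1.8441
Step 4: Primal residual = |-1.0223 - 0.1169| = 1.1392


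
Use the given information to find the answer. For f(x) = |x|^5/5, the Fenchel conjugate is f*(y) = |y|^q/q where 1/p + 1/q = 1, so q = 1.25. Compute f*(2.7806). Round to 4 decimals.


The conjugate exponent q satisfies 1/p + 1/q = 1.
p = 5, so q = 5/(5 - 1) = 1.25
|y|^q = 2.7806^1.25 = 3.5907
f*(2.7806) = 3.5907 / 1.25 = 2.8725


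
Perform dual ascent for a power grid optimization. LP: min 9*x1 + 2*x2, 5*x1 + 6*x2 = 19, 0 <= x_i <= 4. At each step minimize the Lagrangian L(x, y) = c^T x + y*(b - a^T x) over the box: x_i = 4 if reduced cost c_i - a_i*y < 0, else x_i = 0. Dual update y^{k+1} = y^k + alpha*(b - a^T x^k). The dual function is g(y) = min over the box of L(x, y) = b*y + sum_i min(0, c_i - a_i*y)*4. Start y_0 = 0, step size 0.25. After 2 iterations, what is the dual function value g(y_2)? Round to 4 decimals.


Dual ascent for LP: min 9*x1 + 2*x2, 5*x1 + 6*x2 = 19, 0 <= x_i <= 4
Step 1: y^k = 0.0, reduced costs: (9.0, 2.0)
  x^k = (0.0, 0.0), subgradient = b - a^T x = 19.0
  y^{k+1} = 0.0 + 0.25*19.0 = 4.75
Step 2: y^k = 4.75, reduced costs: (-14.75, -26.5)
  x^k = (4.0, 4.0), subgradient = b - a^T x = -25.0
  y^{k+1} = 4.75 + 0.25*-25.0 = -1.5
Dual objective at y_2 = -1.5: reduced costs (16.5, 11.0), box minimizer x = (0.0, 0.0)
g(y_2) = b*y + (c1 - a1*y)*x1 + (c2 - a2*y)*x2 = 19*(-1.5) + 16.5*0.0 + 11.0*0.0 = -28.5 + 0.0 + 0.0 = -28.5


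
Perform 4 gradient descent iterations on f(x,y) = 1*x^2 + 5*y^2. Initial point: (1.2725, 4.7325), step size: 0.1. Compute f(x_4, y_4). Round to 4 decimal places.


Gradient descent on f(x,y) = 1*x^2 + 5*y^2.
Starting point: (1.2725, 4.7325), alpha = 0.1
Step 1: grad_x = 2*1*1.2725 = 2.545, grad_y = 2*5*4.7325 = 47.325
  x_1 = 1.2725 - 0.1*2.545 = 1.018
  y_1 = 4.7325 - 0.1*47.325 = -0.0
Step 2: grad_x = 2*1*1.018 = 2.036, grad_y = 2*5*-0.0 = -0.0
  x_2 = 1.018 - 0.1*2.036 = 0.8144
  y_2 = -0.0 - 0.1*-0.0 = 0.0
Step 3: grad_x = 2*1*0.8144 = 1.6288, grad_y = 2*5*0.0 = 0.0
  x_3 = 0.8144 - 0.1*1.6288 = 0.6515
  y_3 = 0.0 - 0.1*0.0 = 0.0
Step 4: grad_x = 2*1*0.6515 = 1.303, grad_y = 2*5*0.0 = 0.0
  x_4 = 0.6515 - 0.1*1.303 = 0.5212
  y_4 = 0.0 - 0.1*0.0 = 0.0
f(0.5212, 0.0) = 1*0.5212^2 + 5*0.0^2 = 0.2717


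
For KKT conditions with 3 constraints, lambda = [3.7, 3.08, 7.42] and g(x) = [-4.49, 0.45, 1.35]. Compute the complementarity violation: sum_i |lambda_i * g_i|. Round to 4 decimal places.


KKT complementary slackness check:
lambda_1 * g_1 = 3.7 * -4.49 = -16.613
lambda_2 * g_2 = 3.08 * 0.45 = 1.386
lambda_3 * g_3 = 7.42 * 1.35 = 10.017
Total violation = 16.613 + 1.386 + 10.017 = 28.016


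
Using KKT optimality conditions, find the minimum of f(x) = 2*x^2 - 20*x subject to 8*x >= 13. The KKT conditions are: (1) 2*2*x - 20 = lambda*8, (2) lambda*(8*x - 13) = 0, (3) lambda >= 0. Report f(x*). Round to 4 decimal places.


Step 1: Try lambda = 0 (constraint inactive).
Stationarity: 2*2*x - 20 = 0
x* = 20/(2*2) = 5.0
Check constraint: 8*5.0 = 40.0 >= 13 -- satisfied.
Step 2: Compute optimal value.
f(x*) = 2*5.0^2 - 20*5.0 = -50.0


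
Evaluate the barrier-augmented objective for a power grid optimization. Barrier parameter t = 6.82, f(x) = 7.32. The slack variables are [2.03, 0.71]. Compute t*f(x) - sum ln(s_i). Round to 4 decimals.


Step 1: Compute log-barrier.
ln values: [0.708, -0.3425]
phi = -(0.708 - 0.3425) = -0.3655
Step 2: Compute augmented objective.
t*f(x) = 6.82*7.32 = 49.9224
Total = 49.9224 - 0.3655 = 49.5569


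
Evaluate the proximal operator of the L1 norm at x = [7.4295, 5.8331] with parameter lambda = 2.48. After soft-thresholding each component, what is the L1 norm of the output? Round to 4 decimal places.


Soft-thresholding with lambda = 2.48:
prox(7.4295) = sign(7.4295)*max(|7.4295| - 2.48, 0) = 4.9495
prox(5.8331) = sign(5.8331)*max(|5.8331| - 2.48, 0) = 3.3531
prox(x) = [4.9495, 3.3531]
||prox(x)||_1 = 4.9495 + 3.3531 = 8.3026


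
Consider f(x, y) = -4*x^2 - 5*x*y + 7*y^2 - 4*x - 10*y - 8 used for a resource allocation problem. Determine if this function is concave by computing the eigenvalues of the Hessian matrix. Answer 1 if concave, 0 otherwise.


The Hessian of f(x,y) = -4*x^2 - 5*x*y + 7*y^2 - 4*x - 10*y - 8 is:
H = [[-8, -5], [-5, 14]]
Trace = -8 + 14 = 6
Determinant = -8*14 - (-5)^2 = -137
Discriminant = (6)^2 - 4*-137 = 584.0
Eigenvalues: lambda_1 = -9.083, lambda_2 = 15.083
The function is not concave.

0


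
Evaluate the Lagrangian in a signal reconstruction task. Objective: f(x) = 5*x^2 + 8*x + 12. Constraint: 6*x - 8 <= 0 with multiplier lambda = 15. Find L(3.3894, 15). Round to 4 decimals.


Step 1: Evaluate f(x).
f(3.3894) = 5*3.3894^2 + 8*3.3894 + 12 = 96.5554
Step 2: Evaluate g(x).
g(3.3894) = 6*3.3894 - 8 = 12.3364
Step 3: Compute Lagrangian.
L = 96.5554 + 15*12.3364 = 281.6014


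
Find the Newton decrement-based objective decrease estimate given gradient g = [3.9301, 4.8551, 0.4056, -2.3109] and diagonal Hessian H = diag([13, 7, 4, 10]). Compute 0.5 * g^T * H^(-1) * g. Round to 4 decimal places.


Step 1: H is diagonal, so H^(-1) * g = [0.3023, 0.6936, 0.1014, -0.2311].
Step 2: g^T H^(-1) g = sum_i g_i^2 / H_ii
  = (3.9301)^2/13 + (4.8551)^2/7 + (0.4056)^2/4 + (-2.3109)^2/10
  = 1.1881 + 3.3674 + 0.0411 + 0.534 = 5.1307
Step 3: Objective decrease = 0.5 * g^T H^(-1) g = 2.5654


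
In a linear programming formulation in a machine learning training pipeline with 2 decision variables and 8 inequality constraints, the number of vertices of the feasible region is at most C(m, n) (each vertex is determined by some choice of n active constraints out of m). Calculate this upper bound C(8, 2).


Each vertex corresponds to some choice of n active constraints out of m, so the number of vertices is at most C(m, n) = m! / (n!(m-n)!).
m = 8, n = 2
Numerator: 8 * 7
Denominator: 2! = 2
C(8, 2) = 28


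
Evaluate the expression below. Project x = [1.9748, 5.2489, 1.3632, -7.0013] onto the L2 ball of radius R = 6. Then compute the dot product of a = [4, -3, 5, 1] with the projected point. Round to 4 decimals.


Step 1: Compute ||x|| (intermediates to 6 decimals).
||x|| = sqrt(1.9748^2 + 5.2489^2 + 1.3632^2 + (-7.0013)^2) = 9.073439
Step 2: Project.
Since ||x|| > R, scale = R/||x|| = 6/9.073439 = 0.661271, proj(x) = scale * x
proj(x) = [1.305878, 3.470945, 0.901445, -4.629757]
Step 3: Dot product.
a^T * proj(x) = 4*1.305878 - 3*3.470945 + 5*0.901445 + 1*(-4.629757) = -5.3119


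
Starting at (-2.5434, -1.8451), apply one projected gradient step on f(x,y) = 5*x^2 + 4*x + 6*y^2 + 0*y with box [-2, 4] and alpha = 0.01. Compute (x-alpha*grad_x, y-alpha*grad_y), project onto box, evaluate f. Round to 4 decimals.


Step 1: Compute gradient at (-2.5434, -1.8451).
grad_x = 2*5*-2.5434 + 4 = -21.434
grad_y = 2*6*-1.8451 + 0 = -22.1412
Step 2: Gradient step.
x_raw = -2.5434 - 0.01*-21.434 = -2.3291
y_raw = -1.8451 - 0.01*-22.1412 = -1.6237
Step 3: Project onto [-2, 4].
x_proj = clip(-2.3291) = -2.0
y_proj = clip(-1.6237) = -1.6237
Step 4: Evaluate f.
f(-2.0, -1.6237) = 27.8182


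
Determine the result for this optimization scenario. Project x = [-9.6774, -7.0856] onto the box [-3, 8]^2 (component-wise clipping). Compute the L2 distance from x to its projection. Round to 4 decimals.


Project each component onto [-3, 8].
clip(-9.6774) = -3.0, clip(-7.0856) = -3.0
Projection = [-3.0, -3.0]
Squared diffs: [44.5877, 16.6921]
Distance = sqrt(61.2798) = 7.8281


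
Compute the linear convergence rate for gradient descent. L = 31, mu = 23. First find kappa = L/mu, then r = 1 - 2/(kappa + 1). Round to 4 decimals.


Step 1: Compute the condition number.
kappa = L/mu = 31/23 = 1.3478
Step 2: Compute the convergence rate.
r = 1 - 2/(kappa + 1) = 1 - 2*mu/(L + mu) = (L - mu)/(L + mu) = 8/54 = 0.1481


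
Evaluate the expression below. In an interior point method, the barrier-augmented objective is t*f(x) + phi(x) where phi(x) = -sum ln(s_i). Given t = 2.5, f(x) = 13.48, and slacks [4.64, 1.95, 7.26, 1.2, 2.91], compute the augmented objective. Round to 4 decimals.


Step 1: Compute log-barrier.
ln values: [1.5347, 0.6678, 1.9824, 0.1823, 1.0682]
phi = -(1.5347 + 0.6678 + 1.9824 + 0.1823 + 1.0682) = -5.4354
Step 2: Compute augmented objective.
t*f(x) = 2.5*13.48 = 33.7
Total = 33.7 - 5.4354 = 28.2646


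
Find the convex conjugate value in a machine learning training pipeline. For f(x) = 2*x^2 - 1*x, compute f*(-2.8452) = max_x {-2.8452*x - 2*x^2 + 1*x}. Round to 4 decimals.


f*(y) = sup_x {y*x - a*x^2 - b*x} = sup_x {(y-b)*x - a*x^2}
FOC: (y - b) - 2a*x = 0 => x* = (y - b)/(2a)
x* = (-2.8452 + 1)/(2*2) = -0.4613
f*(-2.8452) = (y-b)^2/(4a) = (-2.8452 + 1)^2/(4*2)
= 3.4048/8 = 0.4256


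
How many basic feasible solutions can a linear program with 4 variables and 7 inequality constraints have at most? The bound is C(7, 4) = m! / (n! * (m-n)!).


Each vertex corresponds to some choice of n active constraints out of m, so the number of vertices is at most C(m, n) = m! / (n!(m-n)!).
m = 7, n = 4
Numerator: 7 * 6 * 5 * 4
Denominator: 4! = 24
C(7, 4) = 35


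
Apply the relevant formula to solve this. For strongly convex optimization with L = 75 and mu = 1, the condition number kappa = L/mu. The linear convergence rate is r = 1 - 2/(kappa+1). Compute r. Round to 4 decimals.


Step 1: Compute the condition number.
kappa = L/mu = 75/1 = 75.0
Step 2: Compute the convergence rate.
r = 1 - 2/(kappa + 1) = 1 - 2*mu/(L + mu) = (L - mu)/(L + mu) = 74/76 = 0.9737


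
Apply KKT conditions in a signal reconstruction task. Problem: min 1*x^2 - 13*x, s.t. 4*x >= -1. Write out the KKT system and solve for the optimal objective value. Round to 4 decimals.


Step 1: Try lambda = 0 (constraint inactive).
Stationarity: 2*1*x - 13 = 0
x* = 13/(2*1) = 6.5
Check constraint: 4*6.5 = 26.0 >= -1 -- satisfied.
Step 2: Compute optimal value.
f(x*) = 1*6.5^2 - 13*6.5 = -42.25


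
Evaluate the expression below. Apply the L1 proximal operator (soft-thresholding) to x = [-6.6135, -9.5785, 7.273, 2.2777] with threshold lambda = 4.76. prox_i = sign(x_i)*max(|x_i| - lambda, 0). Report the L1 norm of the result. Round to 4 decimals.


Soft-thresholding with lambda = 4.76:
prox(-6.6135) = sign(-6.6135)*max(|-6.6135| - 4.76, 0) = -1.8535
prox(-9.5785) = sign(-9.5785)*max(|-9.5785| - 4.76, 0) = -4.8185
prox(7.273) = sign(7.273)*max(|7.273| - 4.76, 0) = 2.513
prox(2.2777) = sign(2.2777)*max(|2.2777| - 4.76, 0) = 0.0
prox(x) = [-1.8535, -4.8185, 2.513, 0.0]
||prox(x)||_1 = 1.8535 + 4.8185 + 2.513 + 0.0 = 9.185


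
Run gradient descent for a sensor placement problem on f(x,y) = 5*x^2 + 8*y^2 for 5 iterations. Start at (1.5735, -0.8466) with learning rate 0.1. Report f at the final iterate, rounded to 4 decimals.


Gradient descent on f(x,y) = 5*x^2 + 8*y^2.
Starting point: (1.5735, -0.8466), alpha = 0.1
Step 1: grad_x = 2*5*1.5735 = 15.735, grad_y = 2*8*-0.8466 = -13.5456
  x_1 = 1.5735 - 0.1*15.735 = -0.0
  y_1 = -0.8466 - 0.1*-13.5456 = 0.508
Step 2: grad_x = 2*5*-0.0 = -0.0, grad_y = 2*8*0.508 = 8.1274
  x_2 = -0.0 - 0.1*-0.0 = 0.0
  y_2 = 0.508 - 0.1*8.1274 = -0.3048
Step 3: grad_x = 2*5*0.0 = 0.0, grad_y = 2*8*-0.3048 = -4.8764
  x_3 = 0.0 - 0.1*0.0 = 0.0
  y_3 = -0.3048 - 0.1*-4.8764 = 0.1829
Step 4: grad_x = 2*5*0.0 = 0.0, grad_y = 2*8*0.1829 = 2.9258
  x_4 = 0.0 - 0.1*0.0 = 0.0
  y_4 = 0.1829 - 0.1*2.9258 = -0.1097
Step 5: grad_x = 2*5*0.0 = 0.0, grad_y = 2*8*-0.1097 = -1.7555
  x_5 = 0.0 - 0.1*0.0 = 0.0
  y_5 = -0.1097 - 0.1*-1.7555 = 0.0658
f(0.0, 0.0658) = 5*0.0^2 + 8*0.0658^2 = 0.0347


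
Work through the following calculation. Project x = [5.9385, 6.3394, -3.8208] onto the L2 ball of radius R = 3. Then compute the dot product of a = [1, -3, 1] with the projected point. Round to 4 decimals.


Step 1: Compute ||x|| (intermediates to 6 decimals).
||x|| = sqrt(5.9385^2 + 6.3394^2 + (-3.8208)^2) = 9.489588
Step 2: Project.
Since ||x|| > R, scale = R/||x|| = 3/9.489588 = 0.316136, proj(x) = scale * x
proj(x) = [1.877374, 2.004113, -1.207892]
Step 3: Dot product.
a^T * proj(x) = 1*1.877374 - 3*2.004113 + 1*(-1.207892) = -5.3429


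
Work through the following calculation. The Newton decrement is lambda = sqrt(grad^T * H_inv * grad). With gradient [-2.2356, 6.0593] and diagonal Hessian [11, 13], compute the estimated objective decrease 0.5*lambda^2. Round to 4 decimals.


Step 1: H is diagonal, so H^(-1) * g = [-0.2032, 0.4661].
Step 2: g^T H^(-1) g = sum_i g_i^2 / H_ii
  = (-2.2356)^2/11 + (6.0593)^2/13
  = 0.4544 + 2.8242 = 3.2786
Step 3: Objective decrease = 0.5 * g^T H^(-1) g = 1.6393


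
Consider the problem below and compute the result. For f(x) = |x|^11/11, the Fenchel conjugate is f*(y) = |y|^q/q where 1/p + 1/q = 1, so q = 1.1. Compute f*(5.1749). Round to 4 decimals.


The conjugate exponent q satisfies 1/p + 1/q = 1.
p = 11, so q = 11/(11 - 1) = 1.1
|y|^q = 5.1749^1.1 = 6.0995
f*(5.1749) = 6.0995 / 1.1 = 5.545


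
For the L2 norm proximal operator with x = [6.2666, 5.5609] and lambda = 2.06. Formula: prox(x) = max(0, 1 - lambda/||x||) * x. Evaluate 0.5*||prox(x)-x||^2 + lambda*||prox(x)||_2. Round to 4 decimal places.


Step 1: Compute ||x||.
||x|| = 8.3782
Step 2: Compute scaling factor.
scale = max(0, 1 - 2.06/8.3782) = 0.7541
Step 3: prox(x) = [4.7258, 4.1936]
||prox(x)|| = 6.3182
Step 4: Proximal objective.
0.5*||prox-x||^2 = 2.1218
lambda*||prox|| = 13.0155
Total = 15.1372


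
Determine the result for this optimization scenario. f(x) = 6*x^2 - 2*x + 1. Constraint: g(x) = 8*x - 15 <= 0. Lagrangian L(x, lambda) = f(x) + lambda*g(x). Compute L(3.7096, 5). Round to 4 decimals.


Step 1: Evaluate f(x).
f(3.7096) = 6*3.7096^2 - 2*3.7096 + 1 = 76.1476
Step 2: Evaluate g(x).
g(3.7096) = 8*3.7096 - 15 = 14.6768
Step 3: Compute Lagrangian.
L = 76.1476 + 5*14.6768 = 149.5316


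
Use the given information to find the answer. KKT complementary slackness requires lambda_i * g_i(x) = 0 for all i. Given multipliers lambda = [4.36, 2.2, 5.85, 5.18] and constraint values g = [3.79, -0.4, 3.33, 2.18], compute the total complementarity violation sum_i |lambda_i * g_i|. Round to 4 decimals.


KKT complementary slackness check:
lambda_1 * g_1 = 4.36 * 3.79 = 16.5244
lambda_2 * g_2 = 2.2 * -0.4 = -0.88
lambda_3 * g_3 = 5.85 * 3.33 = 19.4805
lambda_4 * g_4 = 5.18 * 2.18 = 11.2924
Total violation = 16.5244 + 0.88 + 19.4805 + 11.2924 = 48.1773


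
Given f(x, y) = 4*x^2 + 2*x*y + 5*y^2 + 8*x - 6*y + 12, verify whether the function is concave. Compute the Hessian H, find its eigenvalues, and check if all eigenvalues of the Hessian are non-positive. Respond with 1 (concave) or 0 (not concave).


The Hessian of f(x,y) = 4*x^2 + 2*x*y + 5*y^2 + 8*x - 6*y + 12 is:
H = [[8, 2], [2, 10]]
Trace = 8 + 10 = 18
Determinant = 8*10 - (2)^2 = 76
Discriminant = (18)^2 - 4*76 = 20.0
Eigenvalues: lambda_1 = 6.7639, lambda_2 = 11.2361
The function is not concave.

0


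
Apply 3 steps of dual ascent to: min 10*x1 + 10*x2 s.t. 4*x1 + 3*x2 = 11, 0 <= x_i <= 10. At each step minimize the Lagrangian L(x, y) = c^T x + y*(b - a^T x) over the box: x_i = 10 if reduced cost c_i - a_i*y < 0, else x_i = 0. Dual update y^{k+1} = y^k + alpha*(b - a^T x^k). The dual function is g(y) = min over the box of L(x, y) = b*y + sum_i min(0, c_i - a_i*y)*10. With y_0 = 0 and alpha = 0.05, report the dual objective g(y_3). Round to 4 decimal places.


Dual ascent for LP: min 10*x1 + 10*x2, 4*x1 + 3*x2 = 11, 0 <= x_i <= 10
Step 1: y^k = 0.0, reduced costs: (10.0, 10.0)
  x^k = (0.0, 0.0), subgradient = b - a^T x = 11.0
  y^{k+1} = 0.0 + 0.05*11.0 = 0.55
Step 2: y^k = 0.55, reduced costs: (7.8, 8.35)
  x^k = (0.0, 0.0), subgradient = b - a^T x = 11.0
  y^{k+1} = 0.55 + 0.05*11.0 = 1.1
Step 3: y^k = 1.1, reduced costs: (5.6, 6.7)
  x^k = (0.0, 0.0), subgradient = b - a^T x = 11.0
  y^{k+1} = 1.1 + 0.05*11.0 = 1.65
Dual objective at y_3 = 1.65: reduced costs (3.4, 5.05), box minimizer x = (0.0, 0.0)
g(y_3) = b*y + (c1 - a1*y)*x1 + (c2 - a2*y)*x2 = 11*1.65 + 3.4*0.0 + 5.05*0.0 = 18.15 + 0.0 + 0.0 = 18.15


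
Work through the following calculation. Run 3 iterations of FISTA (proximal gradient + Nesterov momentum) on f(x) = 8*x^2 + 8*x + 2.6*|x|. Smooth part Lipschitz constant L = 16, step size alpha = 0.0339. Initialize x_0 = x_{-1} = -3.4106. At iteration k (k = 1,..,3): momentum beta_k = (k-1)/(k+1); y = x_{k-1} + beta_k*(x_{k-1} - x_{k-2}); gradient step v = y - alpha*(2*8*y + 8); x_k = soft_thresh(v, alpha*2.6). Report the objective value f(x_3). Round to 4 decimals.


FISTA on f(x) = 8*x^2 + 8*x + 2.6*|x|
L = 16, alpha = 0.0339
Iteration 1: beta = 0.0, y = -3.4106 + 0.0*(-3.4106 + 3.4106) = -3.4106
  grad(y) = -46.5696, v = y - alpha*grad = -1.8319
  prox(v) = soft_thresh(-1.8319, 0.0881) = -1.7438
Iteration 2: beta = 0.3333, y = -1.7438 + 0.3333*(-1.7438 + 3.4106) = -1.1881
  grad(y) = -11.0101, v = y - alpha*grad = -0.8149
  prox(v) = soft_thresh(-0.8149, 0.0881) = -0.7268
Iteration 3: beta = 0.5, y = -0.7268 + 0.5*(-0.7268 + 1.7438) = -0.2182
  grad(y) = 4.508, v = y - alpha*grad = -0.3711
  prox(v) = soft_thresh(-0.3711, 0.0881) = -0.2829
f(x_3) = 8*(-0.2829)^2 + 8*(-0.2829) + 2.6*|-0.2829| = -0.8874


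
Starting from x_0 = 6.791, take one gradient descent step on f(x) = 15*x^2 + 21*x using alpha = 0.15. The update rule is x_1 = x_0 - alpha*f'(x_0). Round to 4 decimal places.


We compute the gradient at x_0 and apply the update.
f'(x) = 30*x + 21
f'(6.791) = 30*6.791 + 21 = 224.73
x_1 = 6.791 - 0.15*224.73 = -26.9185


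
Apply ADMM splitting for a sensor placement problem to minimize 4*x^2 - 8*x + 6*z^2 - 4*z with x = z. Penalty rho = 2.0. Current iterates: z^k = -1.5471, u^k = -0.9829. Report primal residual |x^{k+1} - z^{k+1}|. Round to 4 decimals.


ADMM iteration with rho = 2.0, z^k = -1.5471, u^k = -0.9829
Step 1: x-update.
Minimize 4*x^2 - 8*x + (2.0/2)*(x + 1.5471 - 0.9829)^2
FOC: (2*4 + 2.0)*x = 8 + 2.0*(-1.5471 + 0.9829)
x^{k+1} = 0.6872
Step 2: z-update.
Minimize 6*z^2 - 4*z + (2.0/2)*(0.6872 - z - 0.9829)^2
FOC: (2*6 + 2.0)*z = 4 + 2.0*(0.6872 - 0.9829)
z^{k+1} = 0.2435
Step 3: u-update.
u^{k+1} = -0.9829 + 0.6872 - 0.2435 = -0.5392
Step 4: Primal residual = |0.6872 - 0.2435| = 0.4437


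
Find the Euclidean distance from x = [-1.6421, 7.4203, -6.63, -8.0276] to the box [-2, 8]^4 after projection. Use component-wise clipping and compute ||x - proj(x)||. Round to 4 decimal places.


Project each component onto [-2, 8].
clip(-1.6421) = -1.6421, clip(7.4203) = 7.4203, clip(-6.63) = -2.0, clip(-8.0276) = -2.0
Projection = [-1.6421, 7.4203, -2.0, -2.0]
Squared diffs: [0.0, 0.0, 21.4369, 36.332]
Distance = sqrt(57.7689) = 7.6006


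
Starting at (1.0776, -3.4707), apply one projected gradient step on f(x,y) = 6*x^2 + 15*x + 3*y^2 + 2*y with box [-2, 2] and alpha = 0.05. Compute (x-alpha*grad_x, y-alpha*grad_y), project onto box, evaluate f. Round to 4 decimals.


Step 1: Compute gradient at (1.0776, -3.4707).
grad_x = 2*6*1.0776 + 15 = 27.9312
grad_y = 2*3*-3.4707 + 2 = -18.8242
Step 2: Gradient step.
x_raw = 1.0776 - 0.05*27.9312 = -0.319
y_raw = -3.4707 - 0.05*-18.8242 = -2.5295
Step 3: Project onto [-2, 2].
x_proj = clip(-0.319) = -0.319
y_proj = clip(-2.5295) = -2.0
Step 4: Evaluate f.
f(-0.319, -2.0) = 3.826


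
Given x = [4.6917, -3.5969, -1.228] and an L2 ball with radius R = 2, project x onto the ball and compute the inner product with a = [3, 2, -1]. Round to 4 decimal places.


Step 1: Compute ||x|| (intermediates to 6 decimals).
||x|| = sqrt(4.6917^2 + (-3.5969)^2 + (-1.228)^2) = 6.038023
Step 2: Project.
Since ||x|| > R, scale = R/||x|| = 2/6.038023 = 0.331234, proj(x) = scale * x
proj(x) = [1.554051, -1.191416, -0.406755]
Step 3: Dot product.
a^T * proj(x) = 3*1.554051 + 2*(-1.191416) - 1*(-0.406755) = 2.6861


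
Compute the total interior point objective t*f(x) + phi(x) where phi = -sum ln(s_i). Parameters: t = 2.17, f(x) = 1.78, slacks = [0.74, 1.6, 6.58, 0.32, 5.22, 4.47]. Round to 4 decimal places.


Step 1: Compute log-barrier.
ln values: [-0.3011, 0.47, 1.884, -1.1394, 1.6525, 1.4974]
phi = -(-0.3011 + 0.47 + 1.884 - 1.1394 + 1.6525 + 1.4974) = -4.0634
Step 2: Compute augmented objective.
t*f(x) = 2.17*1.78 = 3.8626
Total = 3.8626 - 4.0634 = -0.2008


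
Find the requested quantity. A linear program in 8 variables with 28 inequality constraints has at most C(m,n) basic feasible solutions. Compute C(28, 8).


Each vertex corresponds to some choice of n active constraints out of m, so the number of vertices is at most C(m, n) = m! / (n!(m-n)!).
m = 28, n = 8
Numerator: 28 * 27 * 26 * 25 * 24 * 23 * 22 * 21
Denominator: 8! = 40320
C(28, 8) = 3108105


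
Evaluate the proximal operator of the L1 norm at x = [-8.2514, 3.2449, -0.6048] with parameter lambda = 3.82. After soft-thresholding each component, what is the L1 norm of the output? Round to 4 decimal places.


Soft-thresholding with lambda = 3.82:
prox(-8.2514) = sign(-8.2514)*max(|-8.2514| - 3.82, 0) = -4.4314
prox(3.2449) = sign(3.2449)*max(|3.2449| - 3.82, 0) = 0.0
prox(-0.6048) = sign(-0.6048)*max(|-0.6048| - 3.82, 0) = 0.0
prox(x) = [-4.4314, 0.0, 0.0]
||prox(x)||_1 = 4.4314 + 0.0 + 0.0 = 4.4314


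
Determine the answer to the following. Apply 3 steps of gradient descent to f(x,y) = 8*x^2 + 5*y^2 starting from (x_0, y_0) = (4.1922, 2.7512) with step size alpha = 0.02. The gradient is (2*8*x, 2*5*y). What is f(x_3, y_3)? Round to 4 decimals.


Gradient descent on f(x,y) = 8*x^2 + 5*y^2.
Starting point: (4.1922, 2.7512), alpha = 0.02
Step 1: grad_x = 2*8*4.1922 = 67.0752, grad_y = 2*5*2.7512 = 27.512
  x_1 = 4.1922 - 0.02*67.0752 = 2.8507
  y_1 = 2.7512 - 0.02*27.512 = 2.201
Step 2: grad_x = 2*8*2.8507 = 45.6111, grad_y = 2*5*2.201 = 22.0096
  x_2 = 2.8507 - 0.02*45.6111 = 1.9385
  y_2 = 2.201 - 0.02*22.0096 = 1.7608
Step 3: grad_x = 2*8*1.9385 = 31.0156, grad_y = 2*5*1.7608 = 17.6077
  x_3 = 1.9385 - 0.02*31.0156 = 1.3182
  y_3 = 1.7608 - 0.02*17.6077 = 1.4086
f(1.3182, 1.4086) = 8*1.3182^2 + 5*1.4086^2 = 23.8214


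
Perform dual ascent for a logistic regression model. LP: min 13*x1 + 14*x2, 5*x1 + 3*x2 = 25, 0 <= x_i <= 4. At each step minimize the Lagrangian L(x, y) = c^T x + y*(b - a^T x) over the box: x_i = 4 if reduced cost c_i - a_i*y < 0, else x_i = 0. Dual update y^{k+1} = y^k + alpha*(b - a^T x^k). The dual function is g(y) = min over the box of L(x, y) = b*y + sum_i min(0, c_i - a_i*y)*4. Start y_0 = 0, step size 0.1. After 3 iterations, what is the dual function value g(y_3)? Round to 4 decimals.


Dual ascent for LP: min 13*x1 + 14*x2, 5*x1 + 3*x2 = 25, 0 <= x_i <= 4
Step 1: y^k = 0.0, reduced costs: (13.0, 14.0)
  x^k = (0.0, 0.0), subgradient = b - a^T x = 25.0
  y^{k+1} = 0.0 + 0.1*25.0 = 2.5
Step 2: y^k = 2.5, reduced costs: (0.5, 6.5)
  x^k = (0.0, 0.0), subgradient = b - a^T x = 25.0
  y^{k+1} = 2.5 + 0.1*25.0 = 5.0
Step 3: y^k = 5.0, reduced costs: (-12.0, -1.0)
  x^k = (4.0, 4.0), subgradient = b - a^T x = -7.0
  y^{k+1} = 5.0 + 0.1*-7.0 = 4.3
Dual objective at y_3 = 4.3: reduced costs (-8.5, 1.1), box minimizer x = (4.0, 0.0)
g(y_3) = b*y + (c1 - a1*y)*x1 + (c2 - a2*y)*x2 = 25*4.3 + (-8.5)*4.0 + 1.1*0.0 = 107.5 - 34.0 + 0.0 = 73.5


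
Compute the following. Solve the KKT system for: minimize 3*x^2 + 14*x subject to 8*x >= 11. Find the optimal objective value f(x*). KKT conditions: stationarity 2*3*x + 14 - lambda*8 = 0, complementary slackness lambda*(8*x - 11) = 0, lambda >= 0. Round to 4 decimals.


Step 1: Try lambda = 0 (constraint inactive).
x_unc = -14/(2*3) = -2.3333
Check: 8*-2.3333 = -18.6664 < 11 -- violated!
Step 2: Constraint must be active: 8*x = 11
x* = 11/8 = 1.375
lambda = (2*3*1.375 + 14)/8 = 2.7813
Step 3: Compute optimal value.
f(x*) = 3*1.375^2 + 14*1.375 = 24.9219


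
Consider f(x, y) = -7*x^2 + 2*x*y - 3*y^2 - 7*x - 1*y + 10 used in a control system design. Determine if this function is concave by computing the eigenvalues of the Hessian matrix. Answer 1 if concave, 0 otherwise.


The Hessian of f(x,y) = -7*x^2 + 2*x*y - 3*y^2 - 7*x - 1*y + 10 is:
H = [[-14, 2], [2, -6]]
Trace = -14 - 6 = -20
Determinant = -14*-6 - (2)^2 = 80
Discriminant = (-20)^2 - 4*80 = 80.0
Eigenvalues: lambda_1 = -14.4721, lambda_2 = -5.5279
The function is concave.

1


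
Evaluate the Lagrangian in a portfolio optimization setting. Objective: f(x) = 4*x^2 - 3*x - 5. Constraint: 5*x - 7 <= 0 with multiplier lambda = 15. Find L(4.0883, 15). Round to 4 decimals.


Step 1: Evaluate f(x).
f(4.0883) = 4*4.0883^2 - 3*4.0883 - 5 = 49.5919
Step 2: Evaluate g(x).
g(4.0883) = 5*4.0883 - 7 = 13.4415
Step 3: Compute Lagrangian.
L = 49.5919 + 15*13.4415 = 251.2144


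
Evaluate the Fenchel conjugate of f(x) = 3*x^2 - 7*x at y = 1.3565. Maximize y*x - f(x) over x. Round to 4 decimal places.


f*(y) = sup_x {y*x - a*x^2 - b*x} = sup_x {(y-b)*x - a*x^2}
FOC: (y - b) - 2a*x = 0 => x* = (y - b)/(2a)
x* = (1.3565 + 7)/(2*3) = 1.3928
f*(1.3565) = (y-b)^2/(4a) = (1.3565 + 7)^2/(4*3)
= 69.8311/12 = 5.8193


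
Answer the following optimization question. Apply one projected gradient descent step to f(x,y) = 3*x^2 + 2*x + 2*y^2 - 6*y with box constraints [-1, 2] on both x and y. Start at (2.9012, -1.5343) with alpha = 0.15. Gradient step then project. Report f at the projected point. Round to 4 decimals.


Step 1: Compute gradient at (2.9012, -1.5343).
grad_x = 2*3*2.9012 + 2 = 19.4072
grad_y = 2*2*-1.5343 - 6 = -12.1372
Step 2: Gradient step.
x_raw = 2.9012 - 0.15*19.4072 = -0.0099
y_raw = -1.5343 - 0.15*-12.1372 = 0.2863
Step 3: Project onto [-1, 2].
x_proj = clip(-0.0099) = -0.0099
y_proj = clip(0.2863) = 0.2863
Step 4: Evaluate f.
f(-0.0099, 0.2863) = -1.5732


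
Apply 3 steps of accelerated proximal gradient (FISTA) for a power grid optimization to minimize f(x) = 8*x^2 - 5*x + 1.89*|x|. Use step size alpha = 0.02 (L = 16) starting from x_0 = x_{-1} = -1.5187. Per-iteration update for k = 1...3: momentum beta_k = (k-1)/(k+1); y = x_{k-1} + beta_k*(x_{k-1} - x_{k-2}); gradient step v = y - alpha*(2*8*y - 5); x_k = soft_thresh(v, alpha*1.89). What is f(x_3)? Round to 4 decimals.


FISTA on f(x) = 8*x^2 - 5*x + 1.89*|x|
L = 16, alpha = 0.02
Iteration 1: beta = 0.0, y = -1.5187 + 0.0*(-1.5187 + 1.5187) = -1.5187
  grad(y) = -29.2992, v = y - alpha*grad = -0.9327
  prox(v) = soft_thresh(-0.9327, 0.0378) = -0.8949
Iteration 2: beta = 0.3333, y = -0.8949 + 0.3333*(-0.8949 + 1.5187) = -0.687
  grad(y) = -15.9918, v = y - alpha*grad = -0.3672
  prox(v) = soft_thresh(-0.3672, 0.0378) = -0.3294
Iteration 3: beta = 0.5, y = -0.3294 + 0.5*(-0.3294 + 0.8949) = -0.0466
  grad(y) = -5.7451, v = y - alpha*grad = 0.0683
  prox(v) = soft_thresh(0.0683, 0.0378) = 0.0305
f(x_3) = 8*0.0305^2 - 5*0.0305 + 1.89*|0.0305| = -0.0875
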